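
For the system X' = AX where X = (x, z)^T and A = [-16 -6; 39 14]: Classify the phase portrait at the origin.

stable spiral

A = [[-16,-6],[39,14]]; det(A-λI) = λ^2 + 2λ + 10.
λ = -1 ± 3i: negative real part.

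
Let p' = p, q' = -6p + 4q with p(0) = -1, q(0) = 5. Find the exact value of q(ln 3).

561

A = [[1,0],[-6,4]]; eigenvalues λ = 1, 4.
Eigenvectors: (1,2) for λ=1, (0,-1) for λ=4.
From the initial condition, c_1 = -1, c_2 = -7.
q(ln 3) = (-1)(3^1)(2) + (-7)(3^4)(-1) = 561.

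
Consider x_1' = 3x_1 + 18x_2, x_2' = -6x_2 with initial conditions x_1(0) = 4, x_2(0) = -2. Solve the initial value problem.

x_1(t) = 4e^(-6t), x_2(t) = -2e^(-6t)

Coefficient matrix A = [[3, 18], [0, -6]].
Characteristic polynomial det(A - λI) = λ^2 + 3λ - 18 = 0.
Eigenvalues λ = 3, -6.
For λ=3: (A-λI) row 1 is [0, 18], so an eigenvector is (1, 0).
For λ=-6: (A-λI) row 1 is [9, 18], so an eigenvector is (-2, 1).
General solution: c_1e^(3t)(1,0) + c_2e^(-6t)(-2,1).
Applying x_1(0)=4, x_2(0)=-2 gives c_1=0, c_2=-2.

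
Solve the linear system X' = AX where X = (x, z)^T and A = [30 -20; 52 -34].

Coefficient matrix A = [[30, -20], [52, -34]].
Characteristic polynomial det(A - λI) = λ^2 + 4λ + 20 = 0.
Eigenvalues λ = -2 ± 4i (complex conjugate pair).
For λ=-2+4i: an eigenvector is (-2,-3) - i(-1,-2) = (-2 + i, -3 + 2i).
A real fundamental pair from Re and Im of e^((-2+4i)t)v: X_1 = e^(-2t)(cos(4t)·(-2,-3) + sin(4t)·(-1,-2)), X_2 = e^(-2t)(sin(4t)·(-2,-3) - cos(4t)·(-1,-2)).
General solution: K_1X_1 + K_2X_2.

x(t) = -K_1e^(-2t)sin(4t) - 2K_1e^(-2t)cos(4t) - 2K_2e^(-2t)sin(4t) + K_2e^(-2t)cos(4t), z(t) = -2K_1e^(-2t)sin(4t) - 3K_1e^(-2t)cos(4t) - 3K_2e^(-2t)sin(4t) + 2K_2e^(-2t)cos(4t)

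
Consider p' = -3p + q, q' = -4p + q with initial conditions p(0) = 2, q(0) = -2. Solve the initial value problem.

Coefficient matrix A = [[-3, 1], [-4, 1]].
Characteristic polynomial det(A - λI) = λ^2 + 2λ + 1 = 0.
Single eigenvalue λ = -1 with algebraic multiplicity 2.
Eigenvector v = (1,2); generalized eigenvector w with (A-λI)w=v is (0,1).
General solution: e^(-t)[K_1·v + K_2·(t·v + w)].
Applying p(0)=2, q(0)=-2 gives K_1=2, K_2=-6.

p(t) = -6te^(-t) + 2e^(-t), q(t) = -12te^(-t) - 2e^(-t)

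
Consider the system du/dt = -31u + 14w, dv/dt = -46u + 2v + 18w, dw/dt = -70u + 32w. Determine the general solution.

Coefficient matrix A = [[-31, 0, 14], [-46, 2, 18], [-70, 0, 32]].
det(A - λI) = 0 gives eigenvalues λ = -3, 4, 2.
For λ=-3: eigenvector (1,2,2).
For λ=4: eigenvector (2,-1,5).
For λ=2: eigenvector (0,1,0).
General solution: C_1e^(-3t)(1,2,2) + C_2e^(4t)(2,-1,5) + C_3e^(2t)(0,1,0).

u(t) = C_1e^(-3t) + 2C_2e^(4t), v(t) = 2C_1e^(-3t) - C_2e^(4t) + C_3e^(2t), w(t) = 2C_1e^(-3t) + 5C_2e^(4t)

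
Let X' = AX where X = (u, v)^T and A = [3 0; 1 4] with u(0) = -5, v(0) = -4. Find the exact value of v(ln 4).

-1984

A = [[3,0],[1,4]]; eigenvalues λ = 3, 4.
Eigenvectors: (1,-1) for λ=3, (0,-1) for λ=4.
From the initial condition, c_1 = -5, c_2 = 9.
v(ln 4) = (-5)(4^3)(-1) + (9)(4^4)(-1) = -1984.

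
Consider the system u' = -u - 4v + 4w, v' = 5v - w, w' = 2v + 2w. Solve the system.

Coefficient matrix A = [[-1, -4, 4], [0, 5, -1], [0, 2, 2]].
det(A - λI) = 0 gives eigenvalues λ = 3, 4, -1.
For λ=3: eigenvector (1,1,2).
For λ=4: eigenvector (0,1,1).
For λ=-1: eigenvector (1,0,0).
General solution: c_1e^(3t)(1,1,2) + c_2e^(4t)(0,1,1) + c_3e^(-t)(1,0,0).

u(t) = c_1e^(3t) + c_3e^(-t), v(t) = c_1e^(3t) + c_2e^(4t), w(t) = 2c_1e^(3t) + c_2e^(4t)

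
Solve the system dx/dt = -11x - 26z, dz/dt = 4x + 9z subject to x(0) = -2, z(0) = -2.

Coefficient matrix A = [[-11, -26], [4, 9]].
Characteristic polynomial det(A - λI) = λ^2 + 2λ + 5 = 0.
Eigenvalues λ = -1 ± 2i (complex conjugate pair).
For λ=-1+2i: an eigenvector is (2,-1) - i(3,-1) = (2 - 3i, -1 + i).
A real fundamental pair from Re and Im of e^((-1+2i)t)v: X_1 = e^(-t)(cos(2t)·(2,-1) + sin(2t)·(3,-1)), X_2 = e^(-t)(sin(2t)·(2,-1) - cos(2t)·(3,-1)).
General solution: K_1X_1 + K_2X_2.
Applying x(0)=-2, z(0)=-2 gives K_1=8, K_2=6.

x(t) = 36e^(-t)sin(2t) - 2e^(-t)cos(2t), z(t) = -14e^(-t)sin(2t) - 2e^(-t)cos(2t)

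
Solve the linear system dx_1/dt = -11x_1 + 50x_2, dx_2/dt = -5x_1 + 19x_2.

Coefficient matrix A = [[-11, 50], [-5, 19]].
Characteristic polynomial det(A - λI) = λ^2 - 8λ + 41 = 0.
Eigenvalues λ = 4 ± 5i (complex conjugate pair).
For λ=4+5i: an eigenvector is (-1,0) - i(3,1) = (-1 - 3i, 0 - i).
A real fundamental pair from Re and Im of e^((4+5i)t)v: X_1 = e^(4t)(cos(5t)·(-1,0) + sin(5t)·(3,1)), X_2 = e^(4t)(sin(5t)·(-1,0) - cos(5t)·(3,1)).
General solution: c_1X_1 + c_2X_2.

x_1(t) = 3c_1e^(4t)sin(5t) - c_1e^(4t)cos(5t) - c_2e^(4t)sin(5t) - 3c_2e^(4t)cos(5t), x_2(t) = c_1e^(4t)sin(5t) - c_2e^(4t)cos(5t)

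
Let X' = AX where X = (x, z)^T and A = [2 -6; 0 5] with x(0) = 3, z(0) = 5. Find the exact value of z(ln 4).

A = [[2,-6],[0,5]]; eigenvalues λ = 5, 2.
Eigenvectors: (-2,1) for λ=5, (1,0) for λ=2.
From the initial condition, c_1 = 5, c_2 = 13.
z(ln 4) = (5)(4^5)(1) + (13)(4^2)(0) = 5120.

5120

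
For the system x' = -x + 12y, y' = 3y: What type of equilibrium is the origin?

saddle

A = [[-1,12],[0,3]]; det(A-λI) = λ^2 - 2λ - 3.
λ = -1, 3: opposite signs.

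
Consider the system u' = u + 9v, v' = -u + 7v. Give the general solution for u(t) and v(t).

Coefficient matrix A = [[1, 9], [-1, 7]].
Characteristic polynomial det(A - λI) = λ^2 - 8λ + 16 = 0.
Single eigenvalue λ = 4 with algebraic multiplicity 2.
Eigenvector v = (3,1); generalized eigenvector w with (A-λI)w=v is (2,1).
General solution: e^(4t)[C_1·v + C_2·(t·v + w)].

u(t) = 3C_1e^(4t) + 3C_2te^(4t) + 2C_2e^(4t), v(t) = C_1e^(4t) + C_2te^(4t) + C_2e^(4t)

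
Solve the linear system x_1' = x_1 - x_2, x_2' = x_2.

x_1(t) = -c_1e^(t) - c_2te^(t) - 3c_2e^(t), x_2(t) = c_2e^(t)

Coefficient matrix A = [[1, -1], [0, 1]].
Characteristic polynomial det(A - λI) = λ^2 - 2λ + 1 = 0.
Single eigenvalue λ = 1 with algebraic multiplicity 2.
Eigenvector v = (-1,0); generalized eigenvector w with (A-λI)w=v is (-3,1).
General solution: e^(t)[c_1·v + c_2·(t·v + w)].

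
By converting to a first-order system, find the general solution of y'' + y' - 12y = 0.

Let x_1 = y, x_2 = y'. Then x_1' = x_2 and x_2' = 12x_1 - x_2.
A = [[0,1],[12,-1]]; det(A-λI) = λ^2 + λ - 12.
Eigenvalues λ = 3, -4 with eigenvectors (1,3), (1,-4).

y(t) = K_1e^(3t) + K_2e^(-4t)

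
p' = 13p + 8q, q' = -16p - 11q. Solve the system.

p(t) = C_1e^(5t) + C_2e^(-3t), q(t) = -C_1e^(5t) - 2C_2e^(-3t)

Coefficient matrix A = [[13, 8], [-16, -11]].
Characteristic polynomial det(A - λI) = λ^2 - 2λ - 15 = 0.
Eigenvalues λ = 5, -3.
For λ=5: (A-λI) row 1 is [8, 8], so an eigenvector is (1, -1).
For λ=-3: (A-λI) row 1 is [16, 8], so an eigenvector is (1, -2).
General solution: C_1e^(5t)(1,-1) + C_2e^(-3t)(1,-2).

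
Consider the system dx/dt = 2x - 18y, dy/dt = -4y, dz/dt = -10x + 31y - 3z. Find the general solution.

Coefficient matrix A = [[2, -18, 0], [0, -4, 0], [-10, 31, -3]].
det(A - λI) = 0 gives eigenvalues λ = -4, 2, -3.
For λ=-4: eigenvector (3,1,-1).
For λ=2: eigenvector (1,0,-2).
For λ=-3: eigenvector (0,0,1).
General solution: K_1e^(-4t)(3,1,-1) + K_2e^(2t)(1,0,-2) + K_3e^(-3t)(0,0,1).

x(t) = 3K_1e^(-4t) + K_2e^(2t), y(t) = K_1e^(-4t), z(t) = -K_1e^(-4t) - 2K_2e^(2t) + K_3e^(-3t)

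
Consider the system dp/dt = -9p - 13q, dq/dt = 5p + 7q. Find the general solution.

Coefficient matrix A = [[-9, -13], [5, 7]].
Characteristic polynomial det(A - λI) = λ^2 + 2λ + 2 = 0.
Eigenvalues λ = -1 ± i (complex conjugate pair).
For λ=-1+i: an eigenvector is (2,-1) - i(-3,2) = (2 + 3i, -1 - 2i).
A real fundamental pair from Re and Im of e^((-1+i)t)v: X_1 = e^(-t)(cos(t)·(2,-1) + sin(t)·(-3,2)), X_2 = e^(-t)(sin(t)·(2,-1) - cos(t)·(-3,2)).
General solution: c_1X_1 + c_2X_2.

p(t) = -3c_1e^(-t)sin(t) + 2c_1e^(-t)cos(t) + 2c_2e^(-t)sin(t) + 3c_2e^(-t)cos(t), q(t) = 2c_1e^(-t)sin(t) - c_1e^(-t)cos(t) - c_2e^(-t)sin(t) - 2c_2e^(-t)cos(t)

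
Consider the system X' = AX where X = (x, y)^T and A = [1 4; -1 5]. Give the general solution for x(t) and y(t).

Coefficient matrix A = [[1, 4], [-1, 5]].
Characteristic polynomial det(A - λI) = λ^2 - 6λ + 9 = 0.
Single eigenvalue λ = 3 with algebraic multiplicity 2.
Eigenvector v = (-2,-1); generalized eigenvector w with (A-λI)w=v is (3,1).
General solution: e^(3t)[c_1·v + c_2·(t·v + w)].

x(t) = -2c_1e^(3t) - 2c_2te^(3t) + 3c_2e^(3t), y(t) = -c_1e^(3t) - c_2te^(3t) + c_2e^(3t)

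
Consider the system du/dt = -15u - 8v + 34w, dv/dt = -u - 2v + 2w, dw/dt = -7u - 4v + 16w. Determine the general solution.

Coefficient matrix A = [[-15, -8, 34], [-1, -2, 2], [-7, -4, 16]].
det(A - λI) = 0 gives eigenvalues λ = -1, -2, 2.
For λ=-1: eigenvector (3,-1,1).
For λ=-2: eigenvector (2,1,1).
For λ=2: eigenvector (2,0,1).
General solution: K_1e^(-t)(3,-1,1) + K_2e^(-2t)(2,1,1) + K_3e^(2t)(2,0,1).

u(t) = 3K_1e^(-t) + 2K_2e^(-2t) + 2K_3e^(2t), v(t) = -K_1e^(-t) + K_2e^(-2t), w(t) = K_1e^(-t) + K_2e^(-2t) + K_3e^(2t)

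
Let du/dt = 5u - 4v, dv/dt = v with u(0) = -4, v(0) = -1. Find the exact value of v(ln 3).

A = [[5,-4],[0,1]]; eigenvalues λ = 5, 1.
Eigenvectors: (-1,0) for λ=5, (1,1) for λ=1.
From the initial condition, c_1 = 3, c_2 = -1.
v(ln 3) = (3)(3^5)(0) + (-1)(3^1)(1) = -3.

-3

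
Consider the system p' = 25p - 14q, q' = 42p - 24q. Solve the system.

p(t) = -2c_1e^(4t) + c_2e^(-3t), q(t) = -3c_1e^(4t) + 2c_2e^(-3t)

Coefficient matrix A = [[25, -14], [42, -24]].
Characteristic polynomial det(A - λI) = λ^2 - λ - 12 = 0.
Eigenvalues λ = 4, -3.
For λ=4: (A-λI) row 1 is [21, -14], so an eigenvector is (-2, -3).
For λ=-3: (A-λI) row 1 is [28, -14], so an eigenvector is (1, 2).
General solution: c_1e^(4t)(-2,-3) + c_2e^(-3t)(1,2).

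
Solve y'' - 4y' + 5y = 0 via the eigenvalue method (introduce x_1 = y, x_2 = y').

Let x_1 = y, x_2 = y'. Then x_1' = x_2 and x_2' = -5x_1 + 4x_2.
A = [[0,1],[-5,4]]; det(A-λI) = λ^2 - 4λ + 5.
Eigenvalues λ = 2 ± i.

y(t) = c_1e^(2t)cos(t) + c_2e^(2t)sin(t)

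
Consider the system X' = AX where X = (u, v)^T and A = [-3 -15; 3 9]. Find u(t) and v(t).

u(t) = -2C_1e^(3t)sin(3t) + C_1e^(3t)cos(3t) + C_2e^(3t)sin(3t) + 2C_2e^(3t)cos(3t), v(t) = C_1e^(3t)sin(3t) - C_2e^(3t)cos(3t)

Coefficient matrix A = [[-3, -15], [3, 9]].
Characteristic polynomial det(A - λI) = λ^2 - 6λ + 18 = 0.
Eigenvalues λ = 3 ± 3i (complex conjugate pair).
For λ=3+3i: an eigenvector is (1,0) - i(-2,1) = (1 + 2i, 0 - i).
A real fundamental pair from Re and Im of e^((3+3i)t)v: X_1 = e^(3t)(cos(3t)·(1,0) + sin(3t)·(-2,1)), X_2 = e^(3t)(sin(3t)·(1,0) - cos(3t)·(-2,1)).
General solution: C_1X_1 + C_2X_2.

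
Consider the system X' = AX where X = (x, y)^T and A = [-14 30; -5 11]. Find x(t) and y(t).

x(t) = 2c_1e^(t) - 3c_2e^(-4t), y(t) = c_1e^(t) - c_2e^(-4t)

Coefficient matrix A = [[-14, 30], [-5, 11]].
Characteristic polynomial det(A - λI) = λ^2 + 3λ - 4 = 0.
Eigenvalues λ = 1, -4.
For λ=1: (A-λI) row 1 is [-15, 30], so an eigenvector is (2, 1).
For λ=-4: (A-λI) row 1 is [-10, 30], so an eigenvector is (-3, -1).
General solution: c_1e^(t)(2,1) + c_2e^(-4t)(-3,-1).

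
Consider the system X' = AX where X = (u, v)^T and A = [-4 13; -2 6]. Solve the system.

u(t) = 3c_1e^(t)sin(t) + 2c_1e^(t)cos(t) + 2c_2e^(t)sin(t) - 3c_2e^(t)cos(t), v(t) = c_1e^(t)sin(t) + c_1e^(t)cos(t) + c_2e^(t)sin(t) - c_2e^(t)cos(t)

Coefficient matrix A = [[-4, 13], [-2, 6]].
Characteristic polynomial det(A - λI) = λ^2 - 2λ + 2 = 0.
Eigenvalues λ = 1 ± i (complex conjugate pair).
For λ=1+i: an eigenvector is (2,1) - i(3,1) = (2 - 3i, 1 - i).
A real fundamental pair from Re and Im of e^((1+i)t)v: X_1 = e^(t)(cos(t)·(2,1) + sin(t)·(3,1)), X_2 = e^(t)(sin(t)·(2,1) - cos(t)·(3,1)).
General solution: c_1X_1 + c_2X_2.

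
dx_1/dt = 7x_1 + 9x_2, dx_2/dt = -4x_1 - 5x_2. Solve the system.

x_1(t) = 3K_1e^(t) + 3K_2te^(t) + 2K_2e^(t), x_2(t) = -2K_1e^(t) - 2K_2te^(t) - K_2e^(t)

Coefficient matrix A = [[7, 9], [-4, -5]].
Characteristic polynomial det(A - λI) = λ^2 - 2λ + 1 = 0.
Single eigenvalue λ = 1 with algebraic multiplicity 2.
Eigenvector v = (3,-2); generalized eigenvector w with (A-λI)w=v is (2,-1).
General solution: e^(t)[K_1·v + K_2·(t·v + w)].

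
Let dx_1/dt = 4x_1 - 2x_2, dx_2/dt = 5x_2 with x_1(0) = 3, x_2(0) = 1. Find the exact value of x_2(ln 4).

1024

A = [[4,-2],[0,5]]; eigenvalues λ = 4, 5.
Eigenvectors: (-1,0) for λ=4, (2,-1) for λ=5.
From the initial condition, c_1 = -5, c_2 = -1.
x_2(ln 4) = (-5)(4^4)(0) + (-1)(4^5)(-1) = 1024.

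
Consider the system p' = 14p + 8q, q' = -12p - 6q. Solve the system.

p(t) = -2c_1e^(2t) - c_2e^(6t), q(t) = 3c_1e^(2t) + c_2e^(6t)

Coefficient matrix A = [[14, 8], [-12, -6]].
Characteristic polynomial det(A - λI) = λ^2 - 8λ + 12 = 0.
Eigenvalues λ = 2, 6.
For λ=2: (A-λI) row 1 is [12, 8], so an eigenvector is (-2, 3).
For λ=6: (A-λI) row 1 is [8, 8], so an eigenvector is (-1, 1).
General solution: c_1e^(2t)(-2,3) + c_2e^(6t)(-1,1).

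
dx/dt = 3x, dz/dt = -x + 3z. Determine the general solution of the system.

x(t) = C_2e^(3t), z(t) = -C_1e^(3t) - C_2te^(3t) + C_2e^(3t)

Coefficient matrix A = [[3, 0], [-1, 3]].
Characteristic polynomial det(A - λI) = λ^2 - 6λ + 9 = 0.
Single eigenvalue λ = 3 with algebraic multiplicity 2.
Eigenvector v = (0,-1); generalized eigenvector w with (A-λI)w=v is (1,1).
General solution: e^(3t)[C_1·v + C_2·(t·v + w)].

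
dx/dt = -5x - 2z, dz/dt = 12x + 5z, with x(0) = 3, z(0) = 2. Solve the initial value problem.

x(t) = -8e^(t) + 11e^(-t), z(t) = 24e^(t) - 22e^(-t)

Coefficient matrix A = [[-5, -2], [12, 5]].
Characteristic polynomial det(A - λI) = λ^2 - 1 = 0.
Eigenvalues λ = -1, 1.
For λ=-1: (A-λI) row 1 is [-4, -2], so an eigenvector is (1, -2).
For λ=1: (A-λI) row 1 is [-6, -2], so an eigenvector is (1, -3).
General solution: c_1e^(-t)(1,-2) + c_2e^(t)(1,-3).
Applying x(0)=3, z(0)=2 gives c_1=11, c_2=-8.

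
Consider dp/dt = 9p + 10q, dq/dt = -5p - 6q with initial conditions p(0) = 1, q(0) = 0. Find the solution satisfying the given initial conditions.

p(t) = 2e^(4t) - e^(-t), q(t) = -e^(4t) + e^(-t)

Coefficient matrix A = [[9, 10], [-5, -6]].
Characteristic polynomial det(A - λI) = λ^2 - 3λ - 4 = 0.
Eigenvalues λ = 4, -1.
For λ=4: (A-λI) row 1 is [5, 10], so an eigenvector is (-2, 1).
For λ=-1: (A-λI) row 1 is [10, 10], so an eigenvector is (-1, 1).
General solution: c_1e^(4t)(-2,1) + c_2e^(-t)(-1,1).
Applying p(0)=1, q(0)=0 gives c_1=-1, c_2=1.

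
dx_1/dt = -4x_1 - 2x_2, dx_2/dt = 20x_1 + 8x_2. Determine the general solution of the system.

Coefficient matrix A = [[-4, -2], [20, 8]].
Characteristic polynomial det(A - λI) = λ^2 - 4λ + 8 = 0.
Eigenvalues λ = 2 ± 2i (complex conjugate pair).
For λ=2+2i: an eigenvector is (0,1) - i(-1,3) = (0 + i, 1 - 3i).
A real fundamental pair from Re and Im of e^((2+2i)t)v: X_1 = e^(2t)(cos(2t)·(0,1) + sin(2t)·(-1,3)), X_2 = e^(2t)(sin(2t)·(0,1) - cos(2t)·(-1,3)).
General solution: C_1X_1 + C_2X_2.

x_1(t) = -C_1e^(2t)sin(2t) + C_2e^(2t)cos(2t), x_2(t) = 3C_1e^(2t)sin(2t) + C_1e^(2t)cos(2t) + C_2e^(2t)sin(2t) - 3C_2e^(2t)cos(2t)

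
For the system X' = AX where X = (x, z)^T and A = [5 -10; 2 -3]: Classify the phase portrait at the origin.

unstable spiral

A = [[5,-10],[2,-3]]; det(A-λI) = λ^2 - 2λ + 5.
λ = 1 ± 2i: positive real part.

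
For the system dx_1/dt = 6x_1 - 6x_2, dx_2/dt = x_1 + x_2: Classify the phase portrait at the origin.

unstable node

A = [[6,-6],[1,1]]; det(A-λI) = λ^2 - 7λ + 12.
λ = 3, 4: both positive.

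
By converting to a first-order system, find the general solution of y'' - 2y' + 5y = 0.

y(t) = c_1e^(t)cos(2t) + c_2e^(t)sin(2t)

Let x_1 = y, x_2 = y'. Then x_1' = x_2 and x_2' = -5x_1 + 2x_2.
A = [[0,1],[-5,2]]; det(A-λI) = λ^2 - 2λ + 5.
Eigenvalues λ = 1 ± 2i.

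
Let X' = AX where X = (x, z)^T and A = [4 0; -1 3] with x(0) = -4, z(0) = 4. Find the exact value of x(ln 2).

A = [[4,0],[-1,3]]; eigenvalues λ = 3, 4.
Eigenvectors: (0,-1) for λ=3, (-1,1) for λ=4.
From the initial condition, c_1 = 0, c_2 = 4.
x(ln 2) = (0)(2^3)(0) + (4)(2^4)(-1) = -64.

-64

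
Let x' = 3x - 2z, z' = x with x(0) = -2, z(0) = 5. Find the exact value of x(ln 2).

-32

A = [[3,-2],[1,0]]; eigenvalues λ = 1, 2.
Eigenvectors: (-1,-1) for λ=1, (2,1) for λ=2.
From the initial condition, c_1 = -12, c_2 = -7.
x(ln 2) = (-12)(2^1)(-1) + (-7)(2^2)(2) = -32.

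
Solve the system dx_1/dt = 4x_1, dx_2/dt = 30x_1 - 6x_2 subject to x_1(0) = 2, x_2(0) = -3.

Coefficient matrix A = [[4, 0], [30, -6]].
Characteristic polynomial det(A - λI) = λ^2 + 2λ - 24 = 0.
Eigenvalues λ = 4, -6.
For λ=4: (A-λI) row 2 is [30, -10], so an eigenvector is (-1, -3).
For λ=-6: (A-λI) row 1 is [10, 0], so an eigenvector is (0, -1).
General solution: c_1e^(4t)(-1,-3) + c_2e^(-6t)(0,-1).
Applying x_1(0)=2, x_2(0)=-3 gives c_1=-2, c_2=9.

x_1(t) = 2e^(4t), x_2(t) = 6e^(4t) - 9e^(-6t)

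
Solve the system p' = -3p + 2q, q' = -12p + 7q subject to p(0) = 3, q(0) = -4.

Coefficient matrix A = [[-3, 2], [-12, 7]].
Characteristic polynomial det(A - λI) = λ^2 - 4λ + 3 = 0.
Eigenvalues λ = 1, 3.
For λ=1: (A-λI) row 1 is [-4, 2], so an eigenvector is (-1, -2).
For λ=3: (A-λI) row 1 is [-6, 2], so an eigenvector is (-1, -3).
General solution: c_1e^(t)(-1,-2) + c_2e^(3t)(-1,-3).
Applying p(0)=3, q(0)=-4 gives c_1=-13, c_2=10.

p(t) = -10e^(3t) + 13e^(t), q(t) = -30e^(3t) + 26e^(t)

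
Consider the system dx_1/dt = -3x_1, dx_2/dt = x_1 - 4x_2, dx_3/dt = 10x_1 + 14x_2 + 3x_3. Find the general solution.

x_1(t) = C_2e^(-3t), x_2(t) = C_1e^(-4t) + C_2e^(-3t), x_3(t) = -2C_1e^(-4t) - 4C_2e^(-3t) + C_3e^(3t)

Coefficient matrix A = [[-3, 0, 0], [1, -4, 0], [10, 14, 3]].
det(A - λI) = 0 gives eigenvalues λ = -4, -3, 3.
For λ=-4: eigenvector (0,1,-2).
For λ=-3: eigenvector (1,1,-4).
For λ=3: eigenvector (0,0,1).
General solution: C_1e^(-4t)(0,1,-2) + C_2e^(-3t)(1,1,-4) + C_3e^(3t)(0,0,1).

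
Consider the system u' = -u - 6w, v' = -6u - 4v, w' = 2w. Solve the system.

u(t) = c_1e^(-t) - 2c_3e^(2t), v(t) = -2c_1e^(-t) + c_2e^(-4t) + 2c_3e^(2t), w(t) = c_3e^(2t)

Coefficient matrix A = [[-1, 0, -6], [-6, -4, 0], [0, 0, 2]].
det(A - λI) = 0 gives eigenvalues λ = -1, -4, 2.
For λ=-1: eigenvector (1,-2,0).
For λ=-4: eigenvector (0,1,0).
For λ=2: eigenvector (-2,2,1).
General solution: c_1e^(-t)(1,-2,0) + c_2e^(-4t)(0,1,0) + c_3e^(2t)(-2,2,1).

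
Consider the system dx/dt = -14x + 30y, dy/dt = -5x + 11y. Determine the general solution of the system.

Coefficient matrix A = [[-14, 30], [-5, 11]].
Characteristic polynomial det(A - λI) = λ^2 + 3λ - 4 = 0.
Eigenvalues λ = 1, -4.
For λ=1: (A-λI) row 1 is [-15, 30], so an eigenvector is (2, 1).
For λ=-4: (A-λI) row 1 is [-10, 30], so an eigenvector is (-3, -1).
General solution: K_1e^(t)(2,1) + K_2e^(-4t)(-3,-1).

x(t) = 2K_1e^(t) - 3K_2e^(-4t), y(t) = K_1e^(t) - K_2e^(-4t)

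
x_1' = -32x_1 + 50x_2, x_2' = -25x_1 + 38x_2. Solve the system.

Coefficient matrix A = [[-32, 50], [-25, 38]].
Characteristic polynomial det(A - λI) = λ^2 - 6λ + 34 = 0.
Eigenvalues λ = 3 ± 5i (complex conjugate pair).
For λ=3+5i: an eigenvector is (-3,-2) - i(1,1) = (-3 - i, -2 - i).
A real fundamental pair from Re and Im of e^((3+5i)t)v: X_1 = e^(3t)(cos(5t)·(-3,-2) + sin(5t)·(1,1)), X_2 = e^(3t)(sin(5t)·(-3,-2) - cos(5t)·(1,1)).
General solution: c_1X_1 + c_2X_2.

x_1(t) = c_1e^(3t)sin(5t) - 3c_1e^(3t)cos(5t) - 3c_2e^(3t)sin(5t) - c_2e^(3t)cos(5t), x_2(t) = c_1e^(3t)sin(5t) - 2c_1e^(3t)cos(5t) - 2c_2e^(3t)sin(5t) - c_2e^(3t)cos(5t)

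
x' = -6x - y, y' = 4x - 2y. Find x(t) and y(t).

x(t) = C_1e^(-4t) + C_2te^(-4t), y(t) = -2C_1e^(-4t) - 2C_2te^(-4t) - C_2e^(-4t)

Coefficient matrix A = [[-6, -1], [4, -2]].
Characteristic polynomial det(A - λI) = λ^2 + 8λ + 16 = 0.
Single eigenvalue λ = -4 with algebraic multiplicity 2.
Eigenvector v = (1,-2); generalized eigenvector w with (A-λI)w=v is (0,-1).
General solution: e^(-4t)[C_1·v + C_2·(t·v + w)].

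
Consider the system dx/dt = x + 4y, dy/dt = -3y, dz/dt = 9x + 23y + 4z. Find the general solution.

Coefficient matrix A = [[1, 4, 0], [0, -3, 0], [9, 23, 4]].
det(A - λI) = 0 gives eigenvalues λ = 1, 4, -3.
For λ=1: eigenvector (1,0,-3).
For λ=4: eigenvector (0,0,1).
For λ=-3: eigenvector (-1,1,-2).
General solution: c_1e^(t)(1,0,-3) + c_2e^(4t)(0,0,1) + c_3e^(-3t)(-1,1,-2).

x(t) = c_1e^(t) - c_3e^(-3t), y(t) = c_3e^(-3t), z(t) = -3c_1e^(t) + c_2e^(4t) - 2c_3e^(-3t)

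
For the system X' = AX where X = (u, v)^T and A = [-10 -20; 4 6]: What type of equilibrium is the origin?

stable spiral

A = [[-10,-20],[4,6]]; det(A-λI) = λ^2 + 4λ + 20.
λ = -2 ± 4i: negative real part.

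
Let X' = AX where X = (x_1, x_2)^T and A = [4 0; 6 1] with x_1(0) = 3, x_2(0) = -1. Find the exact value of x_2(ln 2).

A = [[4,0],[6,1]]; eigenvalues λ = 1, 4.
Eigenvectors: (0,1) for λ=1, (-1,-2) for λ=4.
From the initial condition, c_1 = -7, c_2 = -3.
x_2(ln 2) = (-7)(2^1)(1) + (-3)(2^4)(-2) = 82.

82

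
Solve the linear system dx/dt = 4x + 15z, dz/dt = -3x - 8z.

x(t) = -c_1e^(-2t)sin(3t) + 2c_1e^(-2t)cos(3t) + 2c_2e^(-2t)sin(3t) + c_2e^(-2t)cos(3t), z(t) = -c_1e^(-2t)cos(3t) - c_2e^(-2t)sin(3t)

Coefficient matrix A = [[4, 15], [-3, -8]].
Characteristic polynomial det(A - λI) = λ^2 + 4λ + 13 = 0.
Eigenvalues λ = -2 ± 3i (complex conjugate pair).
For λ=-2+3i: an eigenvector is (2,-1) - i(-1,0) = (2 + i, -1).
A real fundamental pair from Re and Im of e^((-2+3i)t)v: X_1 = e^(-2t)(cos(3t)·(2,-1) + sin(3t)·(-1,0)), X_2 = e^(-2t)(sin(3t)·(2,-1) - cos(3t)·(-1,0)).
General solution: c_1X_1 + c_2X_2.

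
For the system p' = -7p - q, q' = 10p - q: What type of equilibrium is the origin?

A = [[-7,-1],[10,-1]]; det(A-λI) = λ^2 + 8λ + 17.
λ = -4 ± i: negative real part.

stable spiral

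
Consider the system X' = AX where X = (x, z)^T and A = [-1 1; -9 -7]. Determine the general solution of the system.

x(t) = C_1e^(-4t) + C_2te^(-4t), z(t) = -3C_1e^(-4t) - 3C_2te^(-4t) + C_2e^(-4t)

Coefficient matrix A = [[-1, 1], [-9, -7]].
Characteristic polynomial det(A - λI) = λ^2 + 8λ + 16 = 0.
Single eigenvalue λ = -4 with algebraic multiplicity 2.
Eigenvector v = (1,-3); generalized eigenvector w with (A-λI)w=v is (0,1).
General solution: e^(-4t)[C_1·v + C_2·(t·v + w)].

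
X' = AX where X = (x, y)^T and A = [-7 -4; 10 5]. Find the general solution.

x(t) = -K_1e^(-t)sin(2t) - K_1e^(-t)cos(2t) - K_2e^(-t)sin(2t) + K_2e^(-t)cos(2t), y(t) = K_1e^(-t)sin(2t) + 2K_1e^(-t)cos(2t) + 2K_2e^(-t)sin(2t) - K_2e^(-t)cos(2t)

Coefficient matrix A = [[-7, -4], [10, 5]].
Characteristic polynomial det(A - λI) = λ^2 + 2λ + 5 = 0.
Eigenvalues λ = -1 ± 2i (complex conjugate pair).
For λ=-1+2i: an eigenvector is (-1,2) - i(-1,1) = (-1 + i, 2 - i).
A real fundamental pair from Re and Im of e^((-1+2i)t)v: X_1 = e^(-t)(cos(2t)·(-1,2) + sin(2t)·(-1,1)), X_2 = e^(-t)(sin(2t)·(-1,2) - cos(2t)·(-1,1)).
General solution: K_1X_1 + K_2X_2.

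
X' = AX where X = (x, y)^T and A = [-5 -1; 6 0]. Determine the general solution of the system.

x(t) = K_1e^(-3t) - K_2e^(-2t), y(t) = -2K_1e^(-3t) + 3K_2e^(-2t)

Coefficient matrix A = [[-5, -1], [6, 0]].
Characteristic polynomial det(A - λI) = λ^2 + 5λ + 6 = 0.
Eigenvalues λ = -3, -2.
For λ=-3: (A-λI) row 1 is [-2, -1], so an eigenvector is (1, -2).
For λ=-2: (A-λI) row 1 is [-3, -1], so an eigenvector is (-1, 3).
General solution: K_1e^(-3t)(1,-2) + K_2e^(-2t)(-1,3).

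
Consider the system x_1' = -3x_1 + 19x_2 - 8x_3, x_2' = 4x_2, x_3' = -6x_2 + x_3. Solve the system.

x_1(t) = -2C_1e^(t) + 5C_2e^(4t) + C_3e^(-3t), x_2(t) = C_2e^(4t), x_3(t) = C_1e^(t) - 2C_2e^(4t)

Coefficient matrix A = [[-3, 19, -8], [0, 4, 0], [0, -6, 1]].
det(A - λI) = 0 gives eigenvalues λ = 1, 4, -3.
For λ=1: eigenvector (-2,0,1).
For λ=4: eigenvector (5,1,-2).
For λ=-3: eigenvector (1,0,0).
General solution: C_1e^(t)(-2,0,1) + C_2e^(4t)(5,1,-2) + C_3e^(-3t)(1,0,0).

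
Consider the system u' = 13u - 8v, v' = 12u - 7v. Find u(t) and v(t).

Coefficient matrix A = [[13, -8], [12, -7]].
Characteristic polynomial det(A - λI) = λ^2 - 6λ + 5 = 0.
Eigenvalues λ = 5, 1.
For λ=5: (A-λI) row 1 is [8, -8], so an eigenvector is (-1, -1).
For λ=1: (A-λI) row 1 is [12, -8], so an eigenvector is (2, 3).
General solution: C_1e^(5t)(-1,-1) + C_2e^(t)(2,3).

u(t) = -C_1e^(5t) + 2C_2e^(t), v(t) = -C_1e^(5t) + 3C_2e^(t)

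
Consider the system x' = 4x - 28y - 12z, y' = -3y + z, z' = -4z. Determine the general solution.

x(t) = K_1e^(4t) + 4K_2e^(-3t) - 2K_3e^(-4t), y(t) = K_2e^(-3t) - K_3e^(-4t), z(t) = K_3e^(-4t)

Coefficient matrix A = [[4, -28, -12], [0, -3, 1], [0, 0, -4]].
det(A - λI) = 0 gives eigenvalues λ = 4, -3, -4.
For λ=4: eigenvector (1,0,0).
For λ=-3: eigenvector (4,1,0).
For λ=-4: eigenvector (-2,-1,1).
General solution: K_1e^(4t)(1,0,0) + K_2e^(-3t)(4,1,0) + K_3e^(-4t)(-2,-1,1).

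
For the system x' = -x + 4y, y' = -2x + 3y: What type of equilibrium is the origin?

unstable spiral

A = [[-1,4],[-2,3]]; det(A-λI) = λ^2 - 2λ + 5.
λ = 1 ± 2i: positive real part.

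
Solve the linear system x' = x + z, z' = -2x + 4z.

Coefficient matrix A = [[1, 1], [-2, 4]].
Characteristic polynomial det(A - λI) = λ^2 - 5λ + 6 = 0.
Eigenvalues λ = 2, 3.
For λ=2: (A-λI) row 1 is [-1, 1], so an eigenvector is (1, 1).
For λ=3: (A-λI) row 1 is [-2, 1], so an eigenvector is (-1, -2).
General solution: C_1e^(2t)(1,1) + C_2e^(3t)(-1,-2).

x(t) = C_1e^(2t) - C_2e^(3t), z(t) = C_1e^(2t) - 2C_2e^(3t)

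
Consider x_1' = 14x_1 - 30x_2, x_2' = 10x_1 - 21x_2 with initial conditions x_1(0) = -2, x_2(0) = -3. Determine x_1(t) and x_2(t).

x_1(t) = 10e^(-t) - 12e^(-6t), x_2(t) = 5e^(-t) - 8e^(-6t)

Coefficient matrix A = [[14, -30], [10, -21]].
Characteristic polynomial det(A - λI) = λ^2 + 7λ + 6 = 0.
Eigenvalues λ = -6, -1.
For λ=-6: (A-λI) row 1 is [20, -30], so an eigenvector is (-3, -2).
For λ=-1: (A-λI) row 1 is [15, -30], so an eigenvector is (2, 1).
General solution: C_1e^(-6t)(-3,-2) + C_2e^(-t)(2,1).
Applying x_1(0)=-2, x_2(0)=-3 gives C_1=4, C_2=5.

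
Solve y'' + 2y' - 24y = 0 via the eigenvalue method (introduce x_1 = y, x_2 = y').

y(t) = c_1e^(4t) + c_2e^(-6t)

Let x_1 = y, x_2 = y'. Then x_1' = x_2 and x_2' = 24x_1 - 2x_2.
A = [[0,1],[24,-2]]; det(A-λI) = λ^2 + 2λ - 24.
Eigenvalues λ = 4, -6 with eigenvectors (1,4), (1,-6).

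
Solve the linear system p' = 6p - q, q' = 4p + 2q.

p(t) = c_1e^(4t) + c_2te^(4t) + 2c_2e^(4t), q(t) = 2c_1e^(4t) + 2c_2te^(4t) + 3c_2e^(4t)

Coefficient matrix A = [[6, -1], [4, 2]].
Characteristic polynomial det(A - λI) = λ^2 - 8λ + 16 = 0.
Single eigenvalue λ = 4 with algebraic multiplicity 2.
Eigenvector v = (1,2); generalized eigenvector w with (A-λI)w=v is (2,3).
General solution: e^(4t)[c_1·v + c_2·(t·v + w)].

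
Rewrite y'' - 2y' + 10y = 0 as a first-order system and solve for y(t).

y(t) = c_1e^(t)cos(3t) + c_2e^(t)sin(3t)

Let x_1 = y, x_2 = y'. Then x_1' = x_2 and x_2' = -10x_1 + 2x_2.
A = [[0,1],[-10,2]]; det(A-λI) = λ^2 - 2λ + 10.
Eigenvalues λ = 1 ± 3i.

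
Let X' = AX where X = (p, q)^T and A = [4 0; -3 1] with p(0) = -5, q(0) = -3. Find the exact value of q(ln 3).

A = [[4,0],[-3,1]]; eigenvalues λ = 4, 1.
Eigenvectors: (-1,1) for λ=4, (0,-1) for λ=1.
From the initial condition, c_1 = 5, c_2 = 8.
q(ln 3) = (5)(3^4)(1) + (8)(3^1)(-1) = 381.

381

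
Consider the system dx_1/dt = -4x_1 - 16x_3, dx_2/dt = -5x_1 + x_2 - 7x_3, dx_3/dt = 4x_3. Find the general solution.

x_1(t) = C_2e^(-4t) - 2C_3e^(4t), x_2(t) = C_1e^(t) + C_2e^(-4t) + C_3e^(4t), x_3(t) = C_3e^(4t)

Coefficient matrix A = [[-4, 0, -16], [-5, 1, -7], [0, 0, 4]].
det(A - λI) = 0 gives eigenvalues λ = 1, -4, 4.
For λ=1: eigenvector (0,1,0).
For λ=-4: eigenvector (1,1,0).
For λ=4: eigenvector (-2,1,1).
General solution: C_1e^(t)(0,1,0) + C_2e^(-4t)(1,1,0) + C_3e^(4t)(-2,1,1).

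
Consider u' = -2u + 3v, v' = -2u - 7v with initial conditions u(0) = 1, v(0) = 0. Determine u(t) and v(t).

u(t) = 3e^(-4t) - 2e^(-5t), v(t) = -2e^(-4t) + 2e^(-5t)

Coefficient matrix A = [[-2, 3], [-2, -7]].
Characteristic polynomial det(A - λI) = λ^2 + 9λ + 20 = 0.
Eigenvalues λ = -5, -4.
For λ=-5: (A-λI) row 1 is [3, 3], so an eigenvector is (1, -1).
For λ=-4: (A-λI) row 1 is [2, 3], so an eigenvector is (-3, 2).
General solution: C_1e^(-5t)(1,-1) + C_2e^(-4t)(-3,2).
Applying u(0)=1, v(0)=0 gives C_1=-2, C_2=-1.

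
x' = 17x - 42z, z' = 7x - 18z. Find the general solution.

x(t) = 3c_1e^(3t) - 2c_2e^(-4t), z(t) = c_1e^(3t) - c_2e^(-4t)

Coefficient matrix A = [[17, -42], [7, -18]].
Characteristic polynomial det(A - λI) = λ^2 + λ - 12 = 0.
Eigenvalues λ = 3, -4.
For λ=3: (A-λI) row 1 is [14, -42], so an eigenvector is (3, 1).
For λ=-4: (A-λI) row 1 is [21, -42], so an eigenvector is (-2, -1).
General solution: c_1e^(3t)(3,1) + c_2e^(-4t)(-2,-1).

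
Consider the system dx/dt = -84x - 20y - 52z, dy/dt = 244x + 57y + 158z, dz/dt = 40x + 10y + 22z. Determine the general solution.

Coefficient matrix A = [[-84, -20, -52], [244, 57, 158], [40, 10, 22]].
det(A - λI) = 0 gives eigenvalues λ = -4, -3, 2.
For λ=-4: eigenvector (1,-4,0).
For λ=-3: eigenvector (4,-11,-2).
For λ=2: eigenvector (-2,6,1).
General solution: C_1e^(-4t)(1,-4,0) + C_2e^(-3t)(4,-11,-2) + C_3e^(2t)(-2,6,1).

x(t) = C_1e^(-4t) + 4C_2e^(-3t) - 2C_3e^(2t), y(t) = -4C_1e^(-4t) - 11C_2e^(-3t) + 6C_3e^(2t), z(t) = -2C_2e^(-3t) + C_3e^(2t)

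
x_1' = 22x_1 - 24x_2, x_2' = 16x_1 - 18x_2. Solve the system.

Coefficient matrix A = [[22, -24], [16, -18]].
Characteristic polynomial det(A - λI) = λ^2 - 4λ - 12 = 0.
Eigenvalues λ = 6, -2.
For λ=6: (A-λI) row 1 is [16, -24], so an eigenvector is (-3, -2).
For λ=-2: (A-λI) row 1 is [24, -24], so an eigenvector is (-1, -1).
General solution: c_1e^(6t)(-3,-2) + c_2e^(-2t)(-1,-1).

x_1(t) = -3c_1e^(6t) - c_2e^(-2t), x_2(t) = -2c_1e^(6t) - c_2e^(-2t)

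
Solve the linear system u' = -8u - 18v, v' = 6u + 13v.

u(t) = -2K_1e^(t) - 3K_2e^(4t), v(t) = K_1e^(t) + 2K_2e^(4t)

Coefficient matrix A = [[-8, -18], [6, 13]].
Characteristic polynomial det(A - λI) = λ^2 - 5λ + 4 = 0.
Eigenvalues λ = 1, 4.
For λ=1: (A-λI) row 1 is [-9, -18], so an eigenvector is (-2, 1).
For λ=4: (A-λI) row 1 is [-12, -18], so an eigenvector is (-3, 2).
General solution: K_1e^(t)(-2,1) + K_2e^(4t)(-3,2).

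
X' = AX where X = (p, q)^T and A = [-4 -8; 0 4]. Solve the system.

Coefficient matrix A = [[-4, -8], [0, 4]].
Characteristic polynomial det(A - λI) = λ^2 - 16 = 0.
Eigenvalues λ = -4, 4.
For λ=-4: (A-λI) row 1 is [0, -8], so an eigenvector is (-1, 0).
For λ=4: (A-λI) row 1 is [-8, -8], so an eigenvector is (-1, 1).
General solution: C_1e^(-4t)(-1,0) + C_2e^(4t)(-1,1).

p(t) = -C_1e^(-4t) - C_2e^(4t), q(t) = C_2e^(4t)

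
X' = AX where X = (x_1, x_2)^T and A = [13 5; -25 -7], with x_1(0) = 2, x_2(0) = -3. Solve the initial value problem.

x_1(t) = e^(3t)sin(5t) + 2e^(3t)cos(5t), x_2(t) = -4e^(3t)sin(5t) - 3e^(3t)cos(5t)

Coefficient matrix A = [[13, 5], [-25, -7]].
Characteristic polynomial det(A - λI) = λ^2 - 6λ + 34 = 0.
Eigenvalues λ = 3 ± 5i (complex conjugate pair).
For λ=3+5i: an eigenvector is (1,-2) - i(0,-1) = (1, -2 + i).
A real fundamental pair from Re and Im of e^((3+5i)t)v: X_1 = e^(3t)(cos(5t)·(1,-2) + sin(5t)·(0,-1)), X_2 = e^(3t)(sin(5t)·(1,-2) - cos(5t)·(0,-1)).
General solution: K_1X_1 + K_2X_2.
Applying x_1(0)=2, x_2(0)=-3 gives K_1=2, K_2=1.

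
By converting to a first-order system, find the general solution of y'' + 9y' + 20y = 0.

Let x_1 = y, x_2 = y'. Then x_1' = x_2 and x_2' = -20x_1 - 9x_2.
A = [[0,1],[-20,-9]]; det(A-λI) = λ^2 + 9λ + 20.
Eigenvalues λ = -4, -5 with eigenvectors (1,-4), (1,-5).

y(t) = C_1e^(-4t) + C_2e^(-5t)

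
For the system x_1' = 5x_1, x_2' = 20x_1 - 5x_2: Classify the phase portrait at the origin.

saddle

A = [[5,0],[20,-5]]; det(A-λI) = λ^2 - 25.
λ = -5, 5: opposite signs.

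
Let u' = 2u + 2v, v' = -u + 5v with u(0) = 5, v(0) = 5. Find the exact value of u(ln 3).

405

A = [[2,2],[-1,5]]; eigenvalues λ = 4, 3.
Eigenvectors: (-1,-1) for λ=4, (2,1) for λ=3.
From the initial condition, c_1 = -5, c_2 = 0.
u(ln 3) = (-5)(3^4)(-1) + (0)(3^3)(2) = 405.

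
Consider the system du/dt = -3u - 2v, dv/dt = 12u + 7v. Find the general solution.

u(t) = -C_1e^(3t) + C_2e^(t), v(t) = 3C_1e^(3t) - 2C_2e^(t)

Coefficient matrix A = [[-3, -2], [12, 7]].
Characteristic polynomial det(A - λI) = λ^2 - 4λ + 3 = 0.
Eigenvalues λ = 3, 1.
For λ=3: (A-λI) row 1 is [-6, -2], so an eigenvector is (-1, 3).
For λ=1: (A-λI) row 1 is [-4, -2], so an eigenvector is (1, -2).
General solution: C_1e^(3t)(-1,3) + C_2e^(t)(1,-2).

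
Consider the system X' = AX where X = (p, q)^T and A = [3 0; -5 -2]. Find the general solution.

Coefficient matrix A = [[3, 0], [-5, -2]].
Characteristic polynomial det(A - λI) = λ^2 - λ - 6 = 0.
Eigenvalues λ = 3, -2.
For λ=3: (A-λI) row 2 is [-5, -5], so an eigenvector is (1, -1).
For λ=-2: (A-λI) row 1 is [5, 0], so an eigenvector is (0, -1).
General solution: K_1e^(3t)(1,-1) + K_2e^(-2t)(0,-1).

p(t) = K_1e^(3t), q(t) = -K_1e^(3t) - K_2e^(-2t)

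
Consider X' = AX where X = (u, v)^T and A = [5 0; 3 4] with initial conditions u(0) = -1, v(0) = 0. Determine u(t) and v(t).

Coefficient matrix A = [[5, 0], [3, 4]].
Characteristic polynomial det(A - λI) = λ^2 - 9λ + 20 = 0.
Eigenvalues λ = 5, 4.
For λ=5: (A-λI) row 2 is [3, -1], so an eigenvector is (-1, -3).
For λ=4: (A-λI) row 1 is [1, 0], so an eigenvector is (0, 1).
General solution: c_1e^(5t)(-1,-3) + c_2e^(4t)(0,1).
Applying u(0)=-1, v(0)=0 gives c_1=1, c_2=3.

u(t) = -e^(5t), v(t) = -3e^(5t) + 3e^(4t)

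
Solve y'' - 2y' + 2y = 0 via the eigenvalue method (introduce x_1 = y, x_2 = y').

y(t) = C_1e^(t)cos(t) + C_2e^(t)sin(t)

Let x_1 = y, x_2 = y'. Then x_1' = x_2 and x_2' = -2x_1 + 2x_2.
A = [[0,1],[-2,2]]; det(A-λI) = λ^2 - 2λ + 2.
Eigenvalues λ = 1 ± i.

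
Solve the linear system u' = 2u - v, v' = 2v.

Coefficient matrix A = [[2, -1], [0, 2]].
Characteristic polynomial det(A - λI) = λ^2 - 4λ + 4 = 0.
Single eigenvalue λ = 2 with algebraic multiplicity 2.
Eigenvector v = (-1,0); generalized eigenvector w with (A-λI)w=v is (1,1).
General solution: e^(2t)[C_1·v + C_2·(t·v + w)].

u(t) = -C_1e^(2t) - C_2te^(2t) + C_2e^(2t), v(t) = C_2e^(2t)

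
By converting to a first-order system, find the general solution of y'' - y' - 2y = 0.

Let x_1 = y, x_2 = y'. Then x_1' = x_2 and x_2' = 2x_1 + x_2.
A = [[0,1],[2,1]]; det(A-λI) = λ^2 - λ - 2.
Eigenvalues λ = -1, 2 with eigenvectors (1,-1), (1,2).

y(t) = C_1e^(-t) + C_2e^(2t)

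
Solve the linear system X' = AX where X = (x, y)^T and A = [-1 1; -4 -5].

x(t) = c_1e^(-3t) + c_2te^(-3t) + c_2e^(-3t), y(t) = -2c_1e^(-3t) - 2c_2te^(-3t) - c_2e^(-3t)

Coefficient matrix A = [[-1, 1], [-4, -5]].
Characteristic polynomial det(A - λI) = λ^2 + 6λ + 9 = 0.
Single eigenvalue λ = -3 with algebraic multiplicity 2.
Eigenvector v = (1,-2); generalized eigenvector w with (A-λI)w=v is (1,-1).
General solution: e^(-3t)[c_1·v + c_2·(t·v + w)].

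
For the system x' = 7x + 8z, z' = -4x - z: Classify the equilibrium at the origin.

unstable spiral

A = [[7,8],[-4,-1]]; det(A-λI) = λ^2 - 6λ + 25.
λ = 3 ± 4i: positive real part.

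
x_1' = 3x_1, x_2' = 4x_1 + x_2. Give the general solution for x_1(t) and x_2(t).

Coefficient matrix A = [[3, 0], [4, 1]].
Characteristic polynomial det(A - λI) = λ^2 - 4λ + 3 = 0.
Eigenvalues λ = 1, 3.
For λ=1: (A-λI) row 1 is [2, 0], so an eigenvector is (0, -1).
For λ=3: (A-λI) row 2 is [4, -2], so an eigenvector is (1, 2).
General solution: c_1e^(t)(0,-1) + c_2e^(3t)(1,2).

x_1(t) = c_2e^(3t), x_2(t) = -c_1e^(t) + 2c_2e^(3t)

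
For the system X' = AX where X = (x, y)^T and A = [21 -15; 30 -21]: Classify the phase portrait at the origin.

A = [[21,-15],[30,-21]]; det(A-λI) = λ^2 + 9.
λ = 0 ± 3i: zero real part.

center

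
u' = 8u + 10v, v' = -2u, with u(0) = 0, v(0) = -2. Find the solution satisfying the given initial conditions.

Coefficient matrix A = [[8, 10], [-2, 0]].
Characteristic polynomial det(A - λI) = λ^2 - 8λ + 20 = 0.
Eigenvalues λ = 4 ± 2i (complex conjugate pair).
For λ=4+2i: an eigenvector is (1,0) - i(2,-1) = (1 - 2i, 0 + i).
A real fundamental pair from Re and Im of e^((4+2i)t)v: X_1 = e^(4t)(cos(2t)·(1,0) + sin(2t)·(2,-1)), X_2 = e^(4t)(sin(2t)·(1,0) - cos(2t)·(2,-1)).
General solution: c_1X_1 + c_2X_2.
Applying u(0)=0, v(0)=-2 gives c_1=-4, c_2=-2.

u(t) = -10e^(4t)sin(2t), v(t) = 4e^(4t)sin(2t) - 2e^(4t)cos(2t)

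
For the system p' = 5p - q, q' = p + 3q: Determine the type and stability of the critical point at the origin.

unstable improper node

A = [[5,-1],[1,3]]; det(A-λI) = λ^2 - 8λ + 16.
repeated λ = 4 with a single eigenvector.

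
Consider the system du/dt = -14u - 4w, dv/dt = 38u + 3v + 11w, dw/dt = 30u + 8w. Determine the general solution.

Coefficient matrix A = [[-14, 0, -4], [38, 3, 11], [30, 0, 8]].
det(A - λI) = 0 gives eigenvalues λ = -2, 3, -4.
For λ=-2: eigenvector (1,-1,-3).
For λ=3: eigenvector (0,1,0).
For λ=-4: eigenvector (2,-3,-5).
General solution: K_1e^(-2t)(1,-1,-3) + K_2e^(3t)(0,1,0) + K_3e^(-4t)(2,-3,-5).

u(t) = K_1e^(-2t) + 2K_3e^(-4t), v(t) = -K_1e^(-2t) + K_2e^(3t) - 3K_3e^(-4t), w(t) = -3K_1e^(-2t) - 5K_3e^(-4t)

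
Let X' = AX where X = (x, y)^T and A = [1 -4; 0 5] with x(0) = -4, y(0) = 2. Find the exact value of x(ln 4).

A = [[1,-4],[0,5]]; eigenvalues λ = 1, 5.
Eigenvectors: (1,0) for λ=1, (-1,1) for λ=5.
From the initial condition, c_1 = -2, c_2 = 2.
x(ln 4) = (-2)(4^1)(1) + (2)(4^5)(-1) = -2056.

-2056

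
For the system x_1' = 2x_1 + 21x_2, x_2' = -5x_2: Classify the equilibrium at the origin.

saddle

A = [[2,21],[0,-5]]; det(A-λI) = λ^2 + 3λ - 10.
λ = 2, -5: opposite signs.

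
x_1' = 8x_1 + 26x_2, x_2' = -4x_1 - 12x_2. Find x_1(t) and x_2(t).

x_1(t) = 2c_1e^(-2t)sin(2t) + 3c_1e^(-2t)cos(2t) + 3c_2e^(-2t)sin(2t) - 2c_2e^(-2t)cos(2t), x_2(t) = -c_1e^(-2t)sin(2t) - c_1e^(-2t)cos(2t) - c_2e^(-2t)sin(2t) + c_2e^(-2t)cos(2t)

Coefficient matrix A = [[8, 26], [-4, -12]].
Characteristic polynomial det(A - λI) = λ^2 + 4λ + 8 = 0.
Eigenvalues λ = -2 ± 2i (complex conjugate pair).
For λ=-2+2i: an eigenvector is (3,-1) - i(2,-1) = (3 - 2i, -1 + i).
A real fundamental pair from Re and Im of e^((-2+2i)t)v: X_1 = e^(-2t)(cos(2t)·(3,-1) + sin(2t)·(2,-1)), X_2 = e^(-2t)(sin(2t)·(3,-1) - cos(2t)·(2,-1)).
General solution: c_1X_1 + c_2X_2.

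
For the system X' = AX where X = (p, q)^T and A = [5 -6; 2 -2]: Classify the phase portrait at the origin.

unstable node

A = [[5,-6],[2,-2]]; det(A-λI) = λ^2 - 3λ + 2.
λ = 2, 1: both positive.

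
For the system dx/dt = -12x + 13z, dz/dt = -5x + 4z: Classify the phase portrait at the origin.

A = [[-12,13],[-5,4]]; det(A-λI) = λ^2 + 8λ + 17.
λ = -4 ± i: negative real part.

stable spiral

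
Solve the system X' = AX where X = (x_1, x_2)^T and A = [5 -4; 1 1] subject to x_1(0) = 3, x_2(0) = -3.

Coefficient matrix A = [[5, -4], [1, 1]].
Characteristic polynomial det(A - λI) = λ^2 - 6λ + 9 = 0.
Single eigenvalue λ = 3 with algebraic multiplicity 2.
Eigenvector v = (2,1); generalized eigenvector w with (A-λI)w=v is (-3,-2).
General solution: e^(3t)[K_1·v + K_2·(t·v + w)].
Applying x_1(0)=3, x_2(0)=-3 gives K_1=15, K_2=9.

x_1(t) = 18te^(3t) + 3e^(3t), x_2(t) = 9te^(3t) - 3e^(3t)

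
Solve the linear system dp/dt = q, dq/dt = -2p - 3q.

p(t) = C_1e^(-2t) - C_2e^(-t), q(t) = -2C_1e^(-2t) + C_2e^(-t)

Coefficient matrix A = [[0, 1], [-2, -3]].
Characteristic polynomial det(A - λI) = λ^2 + 3λ + 2 = 0.
Eigenvalues λ = -2, -1.
For λ=-2: (A-λI) row 1 is [2, 1], so an eigenvector is (1, -2).
For λ=-1: (A-λI) row 1 is [1, 1], so an eigenvector is (-1, 1).
General solution: C_1e^(-2t)(1,-2) + C_2e^(-t)(-1,1).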